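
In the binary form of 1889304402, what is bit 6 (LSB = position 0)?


0b1110000100111000111111101010010, position 6 = 1

1


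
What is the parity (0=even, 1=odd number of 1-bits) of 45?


0b101101 has 4 ones => parity 0

0


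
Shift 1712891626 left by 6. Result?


0b1100110000110001010011011101010 << 6 = 0b1100110000110001010011011101010000000 = 109625064064

109625064064


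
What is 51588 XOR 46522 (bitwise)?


0b1100100110000100 ^ 0b1011010110111010 = 0b111110000111110 = 31806

31806


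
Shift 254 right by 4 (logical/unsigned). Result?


0b11111110 >> 4 = 0b1111 = 15

15


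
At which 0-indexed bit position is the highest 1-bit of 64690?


0b1111110010110010. Highest set bit at position 15

15


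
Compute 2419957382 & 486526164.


0b10010000001111011001111010000110 & 0b11100111111111100110011010100 = 0b10000001111011000110010000100 = 272469124

272469124


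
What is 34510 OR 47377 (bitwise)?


0b1000011011001110 | 0b1011100100010001 = 0b1011111111011111 = 49119

49119


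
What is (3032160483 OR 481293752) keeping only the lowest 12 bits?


Step 1: 3032160483 | 481293752 = 3166699003
Step 2: 3166699003 & 4095 = 3579

3579


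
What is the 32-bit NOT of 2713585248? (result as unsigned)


~0b10100001101111100000011001100000 = 0b1011110010000011111100110011111 = 1581382047 (32-bit unsigned)

1581382047


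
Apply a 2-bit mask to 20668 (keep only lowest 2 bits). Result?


20668 & 3 = 0

0


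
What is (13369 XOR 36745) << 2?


Step 1: 13369 ^ 36745 = 48048
Step 2: 48048 << 2 = 192192

192192


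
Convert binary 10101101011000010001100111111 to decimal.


10101101011000010001100111111 in decimal = 363602751

363602751


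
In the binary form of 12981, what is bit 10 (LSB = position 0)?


0b11001010110101, position 10 = 0

0


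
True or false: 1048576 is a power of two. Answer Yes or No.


0b100000000000000000000. Only one bit set => Yes

Yes


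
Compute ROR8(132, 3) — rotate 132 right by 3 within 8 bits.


Rotate 0b10000100 right by 3 (8-bit) = 0b10010000 = 144

144


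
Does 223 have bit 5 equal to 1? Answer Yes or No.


0b11011111, bit 5 = 0. No

No


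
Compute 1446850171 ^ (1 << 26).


1446850171 ^ (1 << 26) = 1446850171 ^ 67108864 = 1379741307

1379741307


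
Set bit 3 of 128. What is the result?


128 | (1 << 3) = 128 | 8 = 136

136


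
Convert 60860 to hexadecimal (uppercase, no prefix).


60860 = EDBC hex

EDBC


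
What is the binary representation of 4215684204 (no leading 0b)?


4215684204 = 11111011010001100011110001101100 in binary

11111011010001100011110001101100


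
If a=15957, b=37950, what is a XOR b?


15957 ^ 37950 = 43627

43627


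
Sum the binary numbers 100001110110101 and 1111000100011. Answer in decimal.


100001110110101 + 1111000100011 = 110000111011000 = 25048

25048


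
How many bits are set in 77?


0b1001101 has 4 set bits

4


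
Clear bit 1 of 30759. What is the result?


30759 & ~(1 << 1) = 30757

30757


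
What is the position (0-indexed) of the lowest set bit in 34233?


0b1000010110111001. Lowest set bit at position 0

0


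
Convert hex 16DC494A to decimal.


16DC494A hex = 383535434 decimal

383535434


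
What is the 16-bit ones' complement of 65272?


65272 ^ 65535 = 263

263


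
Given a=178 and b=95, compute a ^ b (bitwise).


178 ^ 95 = 237

237


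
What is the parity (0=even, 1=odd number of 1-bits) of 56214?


0b1101101110010110 has 10 ones => parity 0

0


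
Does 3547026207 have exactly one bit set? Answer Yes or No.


0b11010011011010110101001100011111. Multiple bits set => No

No


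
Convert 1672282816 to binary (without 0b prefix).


1672282816 = 1100011101011010000001011000000 in binary

1100011101011010000001011000000


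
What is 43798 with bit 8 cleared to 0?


43798 & ~(1 << 8) = 43542

43542


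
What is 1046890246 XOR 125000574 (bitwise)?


0b111110011001100100011100000110 ^ 0b111011100110101101101111110 = 0b111001000101010001110001111000 = 957684856

957684856


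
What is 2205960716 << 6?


0b10000011011111000100101000001100 << 6 = 0b10000011011111000100101000001100000000 = 141181485824

141181485824


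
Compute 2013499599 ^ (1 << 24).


2013499599 ^ (1 << 24) = 2013499599 ^ 16777216 = 2030276815

2030276815


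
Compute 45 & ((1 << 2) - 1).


45 & 3 = 1

1


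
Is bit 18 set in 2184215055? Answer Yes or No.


0b10000010001100000111101000001111, bit 18 = 0. No

No


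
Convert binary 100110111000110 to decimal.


100110111000110 in decimal = 19910

19910


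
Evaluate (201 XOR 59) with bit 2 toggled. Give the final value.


Step 1: 201 ^ 59 = 242
Step 2: 242 ^ (1 << 2) = 242 ^ 4 = 246

246


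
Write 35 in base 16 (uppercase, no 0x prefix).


35 = 23 hex

23


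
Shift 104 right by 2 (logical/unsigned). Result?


0b1101000 >> 2 = 0b11010 = 26

26


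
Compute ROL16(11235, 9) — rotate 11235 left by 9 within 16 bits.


Rotate 0b10101111100011 left by 9 (16-bit) = 0b1100011001010111 = 50775

50775


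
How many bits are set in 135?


0b10000111 has 4 set bits

4


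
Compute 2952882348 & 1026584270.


0b10110000000000010110100010101100 & 0b111101001100000110111011001110 = 0b110000000000000110100010001100 = 805333132

805333132


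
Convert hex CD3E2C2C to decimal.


CD3E2C2C hex = 3443403820 decimal

3443403820


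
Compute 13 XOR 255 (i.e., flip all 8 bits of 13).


13 ^ 255 = 242

242


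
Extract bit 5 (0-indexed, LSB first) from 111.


0b1101111, position 5 = 1

1


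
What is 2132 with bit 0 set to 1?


2132 | (1 << 0) = 2132 | 1 = 2133

2133


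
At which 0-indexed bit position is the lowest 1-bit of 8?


0b1000. Lowest set bit at position 3

3


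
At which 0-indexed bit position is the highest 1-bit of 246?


0b11110110. Highest set bit at position 7

7


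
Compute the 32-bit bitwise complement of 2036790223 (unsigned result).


~0b1111001011001101111001111001111 = 0b10000110100110010000110000110000 = 2258177072 (32-bit unsigned)

2258177072


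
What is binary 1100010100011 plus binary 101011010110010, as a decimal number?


1100010100011 + 101011010110010 = 110111101010101 = 28501

28501


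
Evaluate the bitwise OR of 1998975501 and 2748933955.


0b1110111001001011111001000001101 | 0b10100011110110010110011101000011 = 0b11110111111111011111011101001111 = 4160616271

4160616271


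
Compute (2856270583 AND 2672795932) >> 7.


Step 1: 2856270583 & 2672795932 = 2316247060
Step 2: 2316247060 >> 7 = 18095680

18095680


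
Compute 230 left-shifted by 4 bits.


0b11100110 << 4 = 0b111001100000 = 3680

3680


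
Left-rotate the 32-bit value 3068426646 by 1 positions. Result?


Rotate 0b10110110111001000111100110010110 left by 1 (32-bit) = 0b1101101110010001111001100101101 = 1841885997

1841885997


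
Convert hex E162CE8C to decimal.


E162CE8C hex = 3781349004 decimal

3781349004


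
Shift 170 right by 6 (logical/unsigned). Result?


0b10101010 >> 6 = 0b10 = 2

2


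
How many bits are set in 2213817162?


0b10000011111101000010101101001010 has 15 set bits

15


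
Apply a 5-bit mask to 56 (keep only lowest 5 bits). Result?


56 & 31 = 24

24


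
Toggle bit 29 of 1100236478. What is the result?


1100236478 ^ (1 << 29) = 1100236478 ^ 536870912 = 1637107390

1637107390


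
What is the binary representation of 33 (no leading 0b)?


33 = 100001 in binary

100001


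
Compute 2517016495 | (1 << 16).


2517016495 | (1 << 16) = 2517016495 | 65536 = 2517082031

2517082031


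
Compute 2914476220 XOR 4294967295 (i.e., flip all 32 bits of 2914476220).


2914476220 ^ 4294967295 = 1380491075

1380491075


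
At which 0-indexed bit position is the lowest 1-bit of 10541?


0b10100100101101. Lowest set bit at position 0

0


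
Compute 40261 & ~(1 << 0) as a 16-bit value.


40261 & ~(1 << 0) = 40260

40260


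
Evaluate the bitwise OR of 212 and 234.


0b11010100 | 0b11101010 = 0b11111110 = 254

254


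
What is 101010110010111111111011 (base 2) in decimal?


101010110010111111111011 in decimal = 11218939

11218939


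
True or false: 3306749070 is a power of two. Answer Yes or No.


0b11000101000110001111110010001110. Multiple bits set => No

No


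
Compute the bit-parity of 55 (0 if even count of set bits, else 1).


0b110111 has 5 ones => parity 1

1


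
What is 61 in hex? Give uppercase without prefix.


61 = 3D hex

3D


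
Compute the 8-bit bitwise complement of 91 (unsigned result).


~0b1011011 = 0b10100100 = 164 (8-bit unsigned)

164


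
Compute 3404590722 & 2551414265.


0b11001010111011011110111010000010 & 0b10011000000100110111110111111001 = 0b10001000000000010110110010000000 = 2281794688

2281794688


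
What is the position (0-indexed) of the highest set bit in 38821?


0b1001011110100101. Highest set bit at position 15

15


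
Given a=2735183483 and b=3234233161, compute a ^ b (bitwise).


2735183483 ^ 3234233161 = 1673653554

1673653554


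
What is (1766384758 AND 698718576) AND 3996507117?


Step 1: 1766384758 & 698718576 = 687898736
Step 2: 687898736 & 3996507117 = 671121504

671121504


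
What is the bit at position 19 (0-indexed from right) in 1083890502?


0b1000000100110101101101101000110, position 19 = 1

1


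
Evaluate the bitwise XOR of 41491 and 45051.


0b1010001000010011 ^ 0b1010111111111011 = 0b110111101000 = 3560

3560


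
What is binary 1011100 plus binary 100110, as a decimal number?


1011100 + 100110 = 10000010 = 130

130


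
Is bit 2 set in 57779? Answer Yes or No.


0b1110000110110011, bit 2 = 0. No

No


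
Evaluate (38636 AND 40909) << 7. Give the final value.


Step 1: 38636 & 40909 = 38604
Step 2: 38604 << 7 = 4941312

4941312


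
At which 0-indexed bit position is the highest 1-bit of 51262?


0b1100100000111110. Highest set bit at position 15

15


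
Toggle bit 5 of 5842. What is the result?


5842 ^ (1 << 5) = 5842 ^ 32 = 5874

5874


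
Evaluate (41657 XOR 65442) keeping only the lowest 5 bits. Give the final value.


Step 1: 41657 ^ 65442 = 23835
Step 2: 23835 & 31 = 27

27


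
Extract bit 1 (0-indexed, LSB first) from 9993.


0b10011100001001, position 1 = 0

0


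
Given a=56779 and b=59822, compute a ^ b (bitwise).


56779 ^ 59822 = 13413

13413


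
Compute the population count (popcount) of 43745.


0b1010101011100001 has 8 set bits

8


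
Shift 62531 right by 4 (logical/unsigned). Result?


0b1111010001000011 >> 4 = 0b111101000100 = 3908

3908


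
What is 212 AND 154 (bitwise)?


0b11010100 & 0b10011010 = 0b10010000 = 144

144


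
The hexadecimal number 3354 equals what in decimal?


3354 hex = 13140 decimal

13140


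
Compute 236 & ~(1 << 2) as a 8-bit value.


236 & ~(1 << 2) = 232

232


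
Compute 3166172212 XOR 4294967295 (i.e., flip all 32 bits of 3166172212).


3166172212 ^ 4294967295 = 1128795083

1128795083


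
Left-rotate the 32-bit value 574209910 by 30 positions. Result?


Rotate 0b100010001110011011111101110110 left by 30 (32-bit) = 0b10001000100011100110111111011101 = 2291036125

2291036125


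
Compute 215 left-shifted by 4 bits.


0b11010111 << 4 = 0b110101110000 = 3440

3440


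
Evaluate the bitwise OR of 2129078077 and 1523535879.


0b1111110111001110010011100111101 | 0b1011010110011110101000000000111 = 0b1111110111011110111011100111111 = 2129622847

2129622847


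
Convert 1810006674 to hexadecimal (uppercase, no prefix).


1810006674 = 6BE28292 hex

6BE28292


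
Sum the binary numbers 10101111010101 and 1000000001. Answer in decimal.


10101111010101 + 1000000001 = 10110111010110 = 11734

11734


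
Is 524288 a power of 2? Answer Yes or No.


0b10000000000000000000. Only one bit set => Yes

Yes


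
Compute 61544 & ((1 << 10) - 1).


61544 & 1023 = 104

104


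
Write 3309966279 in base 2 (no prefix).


3309966279 = 11000101010010100001001111000111 in binary

11000101010010100001001111000111


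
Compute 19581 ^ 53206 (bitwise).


0b100110001111101 ^ 0b1100111111010110 = 0b1000001110101011 = 33707

33707


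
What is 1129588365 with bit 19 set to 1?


1129588365 | (1 << 19) = 1129588365 | 524288 = 1130112653

1130112653


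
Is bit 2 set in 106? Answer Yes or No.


0b1101010, bit 2 = 0. No

No


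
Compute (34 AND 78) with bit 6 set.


Step 1: 34 & 78 = 2
Step 2: 2 | (1 << 6) = 2 | 64 = 66

66


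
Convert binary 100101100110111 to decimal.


100101100110111 in decimal = 19255

19255


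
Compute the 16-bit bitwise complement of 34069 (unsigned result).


~0b1000010100010101 = 0b111101011101010 = 31466 (16-bit unsigned)

31466


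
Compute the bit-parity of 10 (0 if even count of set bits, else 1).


0b1010 has 2 ones => parity 0

0


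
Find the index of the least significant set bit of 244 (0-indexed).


0b11110100. Lowest set bit at position 2

2


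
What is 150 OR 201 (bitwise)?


0b10010110 | 0b11001001 = 0b11011111 = 223

223


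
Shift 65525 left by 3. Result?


0b1111111111110101 << 3 = 0b1111111111110101000 = 524200

524200


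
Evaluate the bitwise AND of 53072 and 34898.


0b1100111101010000 & 0b1000100001010010 = 0b1000100001010000 = 34896

34896


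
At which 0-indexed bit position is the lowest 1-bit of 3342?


0b110100001110. Lowest set bit at position 1

1


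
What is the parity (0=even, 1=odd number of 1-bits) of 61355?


0b1110111110101011 has 12 ones => parity 0

0


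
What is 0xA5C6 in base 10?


A5C6 hex = 42438 decimal

42438


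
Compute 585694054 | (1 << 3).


585694054 | (1 << 3) = 585694054 | 8 = 585694062

585694062


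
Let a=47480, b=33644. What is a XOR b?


47480 ^ 33644 = 14868

14868


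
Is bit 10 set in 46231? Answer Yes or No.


0b1011010010010111, bit 10 = 1. Yes

Yes


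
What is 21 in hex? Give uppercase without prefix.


21 = 15 hex

15


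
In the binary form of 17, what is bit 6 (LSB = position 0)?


0b10001, position 6 = 0

0


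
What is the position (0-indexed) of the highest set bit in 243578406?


0b1110100001001011011000100110. Highest set bit at position 27

27


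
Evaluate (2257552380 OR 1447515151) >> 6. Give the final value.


Step 1: 2257552380 | 1447515151 = 3603945471
Step 2: 3603945471 >> 6 = 56311647

56311647


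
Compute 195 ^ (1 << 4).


195 ^ (1 << 4) = 195 ^ 16 = 211

211


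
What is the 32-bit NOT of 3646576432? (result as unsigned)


~0b11011001010110100101011100110000 = 0b100110101001011010100011001111 = 648390863 (32-bit unsigned)

648390863


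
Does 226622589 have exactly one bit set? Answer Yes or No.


0b1101100000011111110001111101. Multiple bits set => No

No


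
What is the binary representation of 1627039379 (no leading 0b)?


1627039379 = 1100000111110101010011010010011 in binary

1100000111110101010011010010011


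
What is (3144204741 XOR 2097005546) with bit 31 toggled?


Step 1: 3144204741 ^ 2097005546 = 3348431407
Step 2: 3348431407 ^ (1 << 31) = 3348431407 ^ 2147483648 = 1200947759

1200947759


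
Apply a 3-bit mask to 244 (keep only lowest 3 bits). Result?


244 & 7 = 4

4


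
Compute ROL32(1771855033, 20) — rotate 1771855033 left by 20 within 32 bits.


Rotate 0b1101001100111000101110010111001 left by 20 (32-bit) = 0b11001011100101101001100111000101 = 3415644613

3415644613


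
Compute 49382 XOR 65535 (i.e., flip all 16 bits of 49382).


49382 ^ 65535 = 16153

16153


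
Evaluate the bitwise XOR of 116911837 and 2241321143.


0b110111101111110111011011101 ^ 0b10000101100101111101100010110111 = 0b10000011011000000011011001101010 = 2204120682

2204120682


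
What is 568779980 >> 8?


0b100001111001101110010011001100 >> 8 = 0b1000011110011011100100 = 2221796

2221796


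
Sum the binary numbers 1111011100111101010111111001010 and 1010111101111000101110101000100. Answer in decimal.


1111011100111101010111111001010 + 1010111101111000101110101000100 = 11010011010110110000110100001110 = 3545959694

3545959694


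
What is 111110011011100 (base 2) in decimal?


111110011011100 in decimal = 31964

31964


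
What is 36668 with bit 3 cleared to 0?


36668 & ~(1 << 3) = 36660

36660


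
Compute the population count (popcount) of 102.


0b1100110 has 4 set bits

4


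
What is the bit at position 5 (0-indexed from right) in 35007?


0b1000100010111111, position 5 = 1

1


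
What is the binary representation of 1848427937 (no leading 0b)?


1848427937 = 1101110001011001100010110100001 in binary

1101110001011001100010110100001


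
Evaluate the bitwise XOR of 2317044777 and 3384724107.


0b10001010000110110100110000101001 ^ 0b11001001101111101100101010001011 = 0b1000011101001011000011010100010 = 1134921378

1134921378


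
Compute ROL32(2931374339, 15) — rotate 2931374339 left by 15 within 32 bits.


Rotate 0b10101110101110010011100100000011 left by 15 (32-bit) = 0b10011100100000011101011101011100 = 2625754972

2625754972


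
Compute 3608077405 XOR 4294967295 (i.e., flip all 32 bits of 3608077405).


3608077405 ^ 4294967295 = 686889890

686889890


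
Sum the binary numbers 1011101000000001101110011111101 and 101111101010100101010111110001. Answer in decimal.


1011101000000001101110011111101 + 101111101010100101010111110001 = 10001100101010110011001011101110 = 2360029934

2360029934


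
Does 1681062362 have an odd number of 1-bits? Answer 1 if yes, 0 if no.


0b1100100001100101111100111011010 has 17 ones => parity 1

1


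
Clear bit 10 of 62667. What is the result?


62667 & ~(1 << 10) = 61643

61643


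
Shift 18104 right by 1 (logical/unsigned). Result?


0b100011010111000 >> 1 = 0b10001101011100 = 9052

9052


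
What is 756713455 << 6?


0b101101000110101000011111101111 << 6 = 0b101101000110101000011111101111000000 = 48429661120

48429661120


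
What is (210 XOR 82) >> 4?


Step 1: 210 ^ 82 = 128
Step 2: 128 >> 4 = 8

8


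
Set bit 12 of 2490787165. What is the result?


2490787165 | (1 << 12) = 2490787165 | 4096 = 2490791261

2490791261


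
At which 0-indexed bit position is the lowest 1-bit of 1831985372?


0b1101101001100011110000011011100. Lowest set bit at position 2

2


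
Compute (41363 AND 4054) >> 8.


Step 1: 41363 & 4054 = 402
Step 2: 402 >> 8 = 1

1


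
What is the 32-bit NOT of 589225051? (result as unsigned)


~0b100011000111101101110001011011 = 0b11011100111000010010001110100100 = 3705742244 (32-bit unsigned)

3705742244


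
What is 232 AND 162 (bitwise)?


0b11101000 & 0b10100010 = 0b10100000 = 160

160


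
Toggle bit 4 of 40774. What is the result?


40774 ^ (1 << 4) = 40774 ^ 16 = 40790

40790


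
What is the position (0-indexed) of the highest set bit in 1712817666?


0b1100110000101111000011000000010. Highest set bit at position 30

30


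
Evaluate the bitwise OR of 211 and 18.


0b11010011 | 0b10010 = 0b11010011 = 211

211


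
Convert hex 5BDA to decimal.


5BDA hex = 23514 decimal

23514


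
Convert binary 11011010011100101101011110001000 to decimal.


11011010011100101101011110001000 in decimal = 3664959368

3664959368


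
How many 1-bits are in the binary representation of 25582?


0b110001111101110 has 10 set bits

10


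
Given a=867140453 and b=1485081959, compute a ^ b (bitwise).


867140453 ^ 1485081959 = 1797983746

1797983746


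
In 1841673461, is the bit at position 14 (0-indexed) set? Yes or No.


0b1101101110001011011010011110101, bit 14 = 0. No

No


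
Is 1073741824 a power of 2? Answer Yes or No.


0b1000000000000000000000000000000. Only one bit set => Yes

Yes


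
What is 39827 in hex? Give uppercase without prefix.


39827 = 9B93 hex

9B93


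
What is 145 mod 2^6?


145 & 63 = 17

17


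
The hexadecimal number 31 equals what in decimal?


31 hex = 49 decimal

49


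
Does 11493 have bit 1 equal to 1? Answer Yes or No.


0b10110011100101, bit 1 = 0. No

No


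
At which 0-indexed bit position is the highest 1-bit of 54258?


0b1101001111110010. Highest set bit at position 15

15


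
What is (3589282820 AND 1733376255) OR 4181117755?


Step 1: 3589282820 & 1733376255 = 1162876932
Step 2: 1162876932 | 4181117755 = 4252425023

4252425023


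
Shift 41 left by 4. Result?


0b101001 << 4 = 0b1010010000 = 656

656


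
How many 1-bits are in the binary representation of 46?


0b101110 has 4 set bits

4


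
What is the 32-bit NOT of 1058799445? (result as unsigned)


~0b111111000110111111111101010101 = 0b11000000111001000000000010101010 = 3236167850 (32-bit unsigned)

3236167850


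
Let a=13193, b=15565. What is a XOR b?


13193 ^ 15565 = 3908

3908


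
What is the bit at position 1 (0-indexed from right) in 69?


0b1000101, position 1 = 0

0


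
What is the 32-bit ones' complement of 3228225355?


3228225355 ^ 4294967295 = 1066741940

1066741940


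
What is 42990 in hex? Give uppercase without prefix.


42990 = A7EE hex

A7EE


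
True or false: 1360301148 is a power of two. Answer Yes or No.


0b1010001000101001000110001011100. Multiple bits set => No

No


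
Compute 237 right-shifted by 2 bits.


0b11101101 >> 2 = 0b111011 = 59

59


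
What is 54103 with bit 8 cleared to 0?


54103 & ~(1 << 8) = 53847

53847


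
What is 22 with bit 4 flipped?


22 ^ (1 << 4) = 22 ^ 16 = 6

6


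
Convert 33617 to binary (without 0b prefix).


33617 = 1000001101010001 in binary

1000001101010001


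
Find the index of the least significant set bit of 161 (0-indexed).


0b10100001. Lowest set bit at position 0

0


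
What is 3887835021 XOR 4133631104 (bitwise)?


0b11100111101110111010011110001101 ^ 0b11110110011000100011010010000000 = 0b10001110110011001001100001101 = 299471629

299471629


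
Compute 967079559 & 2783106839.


0b111001101001000111011010000111 & 0b10100101111000101101011100010111 = 0b100001101000000101011000000111 = 564155911

564155911


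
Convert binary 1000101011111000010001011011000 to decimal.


1000101011111000010001011011000 in decimal = 1165763288

1165763288


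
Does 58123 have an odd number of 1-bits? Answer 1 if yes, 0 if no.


0b1110001100001011 has 8 ones => parity 0

0


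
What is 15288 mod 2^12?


15288 & 4095 = 3000

3000


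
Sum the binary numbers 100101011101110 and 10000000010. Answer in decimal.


100101011101110 + 10000000010 = 100111011110000 = 20208

20208


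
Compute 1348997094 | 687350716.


0b1010000011010000000111111100110 | 0b101000111110000010001110111100 = 0b1111000111110000010111111111110 = 2029531134

2029531134


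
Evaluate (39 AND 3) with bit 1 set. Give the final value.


Step 1: 39 & 3 = 3
Step 2: 3 | (1 << 1) = 3 | 2 = 3

3


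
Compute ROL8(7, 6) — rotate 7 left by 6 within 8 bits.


Rotate 0b111 left by 6 (8-bit) = 0b11000001 = 193

193


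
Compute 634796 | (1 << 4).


634796 | (1 << 4) = 634796 | 16 = 634812

634812


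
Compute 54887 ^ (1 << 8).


54887 ^ (1 << 8) = 54887 ^ 256 = 55143

55143


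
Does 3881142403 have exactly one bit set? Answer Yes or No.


0b11100111010101011000100010000011. Multiple bits set => No

No


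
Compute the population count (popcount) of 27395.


0b110101100000011 has 7 set bits

7


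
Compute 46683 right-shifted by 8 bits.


0b1011011001011011 >> 8 = 0b10110110 = 182

182


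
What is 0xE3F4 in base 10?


E3F4 hex = 58356 decimal

58356


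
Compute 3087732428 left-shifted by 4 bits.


0b10111000000010110000111011001100 << 4 = 0b101110000000101100001110110011000000 = 49403718848

49403718848


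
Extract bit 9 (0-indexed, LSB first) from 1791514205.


0b1101010110010000101011001011101, position 9 = 1

1


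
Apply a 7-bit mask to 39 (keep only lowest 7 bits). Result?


39 & 127 = 39

39


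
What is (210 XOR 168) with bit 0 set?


Step 1: 210 ^ 168 = 122
Step 2: 122 | (1 << 0) = 122 | 1 = 123

123


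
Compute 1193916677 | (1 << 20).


1193916677 | (1 << 20) = 1193916677 | 1048576 = 1194965253

1194965253


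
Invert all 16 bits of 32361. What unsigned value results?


32361 ^ 65535 = 33174

33174


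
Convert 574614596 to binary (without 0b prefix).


574614596 = 100010001111111110110001000100 in binary

100010001111111110110001000100


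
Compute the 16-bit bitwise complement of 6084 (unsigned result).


~0b1011111000100 = 0b1110100000111011 = 59451 (16-bit unsigned)

59451


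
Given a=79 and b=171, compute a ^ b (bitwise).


79 ^ 171 = 228

228


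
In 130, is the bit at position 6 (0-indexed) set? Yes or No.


0b10000010, bit 6 = 0. No

No


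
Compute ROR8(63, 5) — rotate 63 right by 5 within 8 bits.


Rotate 0b111111 right by 5 (8-bit) = 0b11111001 = 249

249


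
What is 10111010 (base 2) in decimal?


10111010 in decimal = 186

186


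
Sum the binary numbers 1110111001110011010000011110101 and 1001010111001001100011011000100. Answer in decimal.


1110111001110011010000011110101 + 1001010111001001100011011000100 = 11000010000111100110011110111001 = 3256772537

3256772537


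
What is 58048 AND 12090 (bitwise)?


0b1110001011000000 & 0b10111100111010 = 0b10001000000000 = 8704

8704


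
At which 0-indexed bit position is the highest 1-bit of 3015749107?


0b10110011110000001010110111110011. Highest set bit at position 31

31


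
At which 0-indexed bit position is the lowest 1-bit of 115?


0b1110011. Lowest set bit at position 0

0


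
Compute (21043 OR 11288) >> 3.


Step 1: 21043 | 11288 = 32315
Step 2: 32315 >> 3 = 4039

4039


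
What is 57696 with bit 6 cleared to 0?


57696 & ~(1 << 6) = 57632

57632


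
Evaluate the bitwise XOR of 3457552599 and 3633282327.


0b11001110000101100001000011010111 ^ 0b11011000100011110111110100010111 = 0b10110100110010110110111000000 = 379153856

379153856


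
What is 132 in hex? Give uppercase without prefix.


132 = 84 hex

84


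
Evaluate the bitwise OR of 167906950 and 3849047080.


0b1010000000100000111010000110 | 0b11100101011010111100110000101000 = 0b11101111011010111100111010101110 = 4016819886

4016819886


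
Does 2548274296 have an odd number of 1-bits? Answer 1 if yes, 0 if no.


0b10010111111000111001010001111000 has 17 ones => parity 1

1


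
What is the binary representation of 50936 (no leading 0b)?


50936 = 1100011011111000 in binary

1100011011111000


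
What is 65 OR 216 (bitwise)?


0b1000001 | 0b11011000 = 0b11011001 = 217

217


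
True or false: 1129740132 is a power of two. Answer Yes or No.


0b1000011010101100111011101100100. Multiple bits set => No

No


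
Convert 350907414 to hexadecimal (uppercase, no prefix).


350907414 = 14EA6C16 hex

14EA6C16


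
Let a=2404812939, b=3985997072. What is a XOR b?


2404812939 ^ 3985997072 = 1657009563

1657009563


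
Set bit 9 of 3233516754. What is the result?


3233516754 | (1 << 9) = 3233516754 | 512 = 3233517266

3233517266


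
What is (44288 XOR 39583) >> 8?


Step 1: 44288 ^ 39583 = 14239
Step 2: 14239 >> 8 = 55

55


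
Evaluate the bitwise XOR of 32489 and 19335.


0b111111011101001 ^ 0b100101110000111 = 0b11010101101110 = 13678

13678


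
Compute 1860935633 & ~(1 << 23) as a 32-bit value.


1860935633 & ~(1 << 23) = 1852547025

1852547025


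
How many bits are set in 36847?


0b1000111111101111 has 12 set bits

12


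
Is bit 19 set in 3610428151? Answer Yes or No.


0b11010111001100101100001011110111, bit 19 = 0. No

No


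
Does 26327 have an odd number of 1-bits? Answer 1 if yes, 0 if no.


0b110011011010111 has 10 ones => parity 0

0


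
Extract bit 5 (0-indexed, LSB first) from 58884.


0b1110011000000100, position 5 = 0

0


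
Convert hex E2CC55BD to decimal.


E2CC55BD hex = 3805042109 decimal

3805042109


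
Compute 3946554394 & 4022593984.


0b11101011001110111010010000011010 & 0b11101111110000111110100111000000 = 0b11101011000000111010000000000000 = 3942883328

3942883328


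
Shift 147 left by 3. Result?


0b10010011 << 3 = 0b10010011000 = 1176

1176


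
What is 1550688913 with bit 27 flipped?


1550688913 ^ (1 << 27) = 1550688913 ^ 134217728 = 1416471185

1416471185


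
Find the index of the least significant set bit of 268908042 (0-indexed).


0b10000000001110011011000001010. Lowest set bit at position 1

1


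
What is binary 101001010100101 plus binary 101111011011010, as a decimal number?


101001010100101 + 101111011011010 = 1011000101111111 = 45439

45439


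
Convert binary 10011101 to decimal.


10011101 in decimal = 157

157


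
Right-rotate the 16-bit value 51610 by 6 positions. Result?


Rotate 0b1100100110011010 right by 6 (16-bit) = 0b110101100100110 = 27430

27430


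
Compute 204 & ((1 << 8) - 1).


204 & 255 = 204

204


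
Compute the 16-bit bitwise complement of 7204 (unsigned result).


~0b1110000100100 = 0b1110001111011011 = 58331 (16-bit unsigned)

58331


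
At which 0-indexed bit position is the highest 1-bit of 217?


0b11011001. Highest set bit at position 7

7


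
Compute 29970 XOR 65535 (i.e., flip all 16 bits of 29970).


29970 ^ 65535 = 35565

35565


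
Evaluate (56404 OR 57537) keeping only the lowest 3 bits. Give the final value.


Step 1: 56404 | 57537 = 64725
Step 2: 64725 & 7 = 5

5


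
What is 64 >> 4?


0b1000000 >> 4 = 0b100 = 4

4


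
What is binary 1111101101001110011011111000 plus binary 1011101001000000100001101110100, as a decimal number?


1111101101001110011011111000 + 1011101001000000100001101110100 = 1101100110101010010101001101100 = 1825909356

1825909356


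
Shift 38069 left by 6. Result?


0b1001010010110101 << 6 = 0b1001010010110101000000 = 2436416

2436416


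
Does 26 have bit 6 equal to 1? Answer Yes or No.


0b11010, bit 6 = 0. No

No


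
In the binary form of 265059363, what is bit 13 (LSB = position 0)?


0b1111110011000111110000100011, position 13 = 1

1


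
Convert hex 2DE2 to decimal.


2DE2 hex = 11746 decimal

11746


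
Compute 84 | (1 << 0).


84 | (1 << 0) = 84 | 1 = 85

85


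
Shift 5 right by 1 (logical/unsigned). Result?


0b101 >> 1 = 0b10 = 2

2


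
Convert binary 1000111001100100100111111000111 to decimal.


1000111001100100100111111000111 in decimal = 1194479559

1194479559


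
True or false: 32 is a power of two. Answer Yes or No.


0b100000. Only one bit set => Yes

Yes


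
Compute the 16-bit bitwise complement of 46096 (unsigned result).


~0b1011010000010000 = 0b100101111101111 = 19439 (16-bit unsigned)

19439


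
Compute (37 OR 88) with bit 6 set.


Step 1: 37 | 88 = 125
Step 2: 125 | (1 << 6) = 125 | 64 = 125

125


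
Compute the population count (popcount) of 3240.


0b110010101000 has 5 set bits

5


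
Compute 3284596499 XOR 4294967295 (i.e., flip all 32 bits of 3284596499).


3284596499 ^ 4294967295 = 1010370796

1010370796


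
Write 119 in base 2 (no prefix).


119 = 1110111 in binary

1110111


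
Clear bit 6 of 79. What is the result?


79 & ~(1 << 6) = 15

15


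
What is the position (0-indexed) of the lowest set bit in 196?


0b11000100. Lowest set bit at position 2

2


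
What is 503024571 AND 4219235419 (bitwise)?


0b11101111110111000101110111011 & 0b11111011011111000110110001011011 = 0b11001011110000000100000011011 = 427296795

427296795


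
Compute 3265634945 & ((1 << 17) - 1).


3265634945 & 131071 = 107137

107137


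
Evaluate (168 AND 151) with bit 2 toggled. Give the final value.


Step 1: 168 & 151 = 128
Step 2: 128 ^ (1 << 2) = 128 ^ 4 = 132

132


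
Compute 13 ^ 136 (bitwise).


0b1101 ^ 0b10001000 = 0b10000101 = 133

133


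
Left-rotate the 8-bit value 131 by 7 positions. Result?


Rotate 0b10000011 left by 7 (8-bit) = 0b11000001 = 193

193


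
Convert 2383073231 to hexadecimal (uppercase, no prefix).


2383073231 = 8E0ACFCF hex

8E0ACFCF


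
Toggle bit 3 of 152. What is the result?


152 ^ (1 << 3) = 152 ^ 8 = 144

144


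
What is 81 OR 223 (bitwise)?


0b1010001 | 0b11011111 = 0b11011111 = 223

223


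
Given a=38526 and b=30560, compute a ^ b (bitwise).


38526 ^ 30560 = 57630

57630


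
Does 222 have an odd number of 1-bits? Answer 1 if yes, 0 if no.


0b11011110 has 6 ones => parity 0

0


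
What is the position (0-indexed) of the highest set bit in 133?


0b10000101. Highest set bit at position 7

7


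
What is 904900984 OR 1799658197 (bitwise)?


0b110101111011111011000101111000 | 0b1101011010001001001101011010101 = 0b1111111111011111011101111111101 = 2146417661

2146417661


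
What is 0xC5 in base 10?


C5 hex = 197 decimal

197


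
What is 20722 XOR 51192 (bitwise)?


0b101000011110010 ^ 0b1100011111111000 = 0b1001011100001010 = 38666

38666


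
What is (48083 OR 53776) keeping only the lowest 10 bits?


Step 1: 48083 | 53776 = 64467
Step 2: 64467 & 1023 = 979

979


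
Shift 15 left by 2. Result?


0b1111 << 2 = 0b111100 = 60

60


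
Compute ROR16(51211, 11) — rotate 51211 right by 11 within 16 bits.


Rotate 0b1100100000001011 right by 11 (16-bit) = 0b101111001 = 377

377


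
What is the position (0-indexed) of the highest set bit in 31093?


0b111100101110101. Highest set bit at position 14

14


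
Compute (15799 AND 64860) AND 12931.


Step 1: 15799 & 64860 = 15636
Step 2: 15636 & 12931 = 12288

12288


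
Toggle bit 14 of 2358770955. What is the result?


2358770955 ^ (1 << 14) = 2358770955 ^ 16384 = 2358754571

2358754571


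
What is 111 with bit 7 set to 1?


111 | (1 << 7) = 111 | 128 = 239

239


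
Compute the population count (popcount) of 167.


0b10100111 has 5 set bits

5


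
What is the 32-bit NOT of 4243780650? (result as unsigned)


~0b11111100111100101111010000101010 = 0b11000011010000101111010101 = 51186645 (32-bit unsigned)

51186645


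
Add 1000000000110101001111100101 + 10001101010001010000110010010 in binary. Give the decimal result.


1000000000110101001111100101 + 10001101010001010000110010010 = 11001101010111111010101110111 = 430699895

430699895


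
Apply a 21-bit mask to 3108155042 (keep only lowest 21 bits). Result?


3108155042 & 2097151 = 175778

175778


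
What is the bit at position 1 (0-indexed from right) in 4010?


0b111110101010, position 1 = 1

1


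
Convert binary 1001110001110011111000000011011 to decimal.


1001110001110011111000000011011 in decimal = 1312419867

1312419867


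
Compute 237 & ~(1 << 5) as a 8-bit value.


237 & ~(1 << 5) = 205

205


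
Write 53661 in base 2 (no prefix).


53661 = 1101000110011101 in binary

1101000110011101


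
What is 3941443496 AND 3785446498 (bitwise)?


0b11101010111011011010011110101000 & 0b11100001101000010101010001100010 = 0b11100000101000010000010000100000 = 3768648736

3768648736


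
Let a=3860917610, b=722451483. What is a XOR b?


3860917610 ^ 722451483 = 3442430321

3442430321


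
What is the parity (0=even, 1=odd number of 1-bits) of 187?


0b10111011 has 6 ones => parity 0

0


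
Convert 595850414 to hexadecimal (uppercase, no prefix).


595850414 = 2383F4AE hex

2383F4AE


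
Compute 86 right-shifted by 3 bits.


0b1010110 >> 3 = 0b1010 = 10

10


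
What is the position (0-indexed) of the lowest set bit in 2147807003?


0b10000000000001001110111100011011. Lowest set bit at position 0

0


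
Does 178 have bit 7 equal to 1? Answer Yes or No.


0b10110010, bit 7 = 1. Yes

Yes


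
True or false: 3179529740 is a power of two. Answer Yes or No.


0b10111101100000111100011000001100. Multiple bits set => No

No


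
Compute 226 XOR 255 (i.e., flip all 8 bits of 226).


226 ^ 255 = 29

29


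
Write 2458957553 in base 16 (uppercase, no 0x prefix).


2458957553 = 9290B6F1 hex

9290B6F1


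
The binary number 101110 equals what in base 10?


101110 in decimal = 46

46


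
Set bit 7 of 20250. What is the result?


20250 | (1 << 7) = 20250 | 128 = 20378

20378


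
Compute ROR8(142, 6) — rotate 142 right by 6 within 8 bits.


Rotate 0b10001110 right by 6 (8-bit) = 0b111010 = 58

58


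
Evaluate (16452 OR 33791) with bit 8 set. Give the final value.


Step 1: 16452 | 33791 = 50175
Step 2: 50175 | (1 << 8) = 50175 | 256 = 50175

50175


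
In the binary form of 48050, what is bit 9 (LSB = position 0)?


0b1011101110110010, position 9 = 1

1


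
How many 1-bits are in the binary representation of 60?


0b111100 has 4 set bits

4


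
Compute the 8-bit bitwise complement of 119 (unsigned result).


~0b1110111 = 0b10001000 = 136 (8-bit unsigned)

136


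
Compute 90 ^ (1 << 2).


90 ^ (1 << 2) = 90 ^ 4 = 94

94


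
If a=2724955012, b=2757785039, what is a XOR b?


2724955012 ^ 2757785039 = 101447243

101447243


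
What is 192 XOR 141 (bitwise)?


0b11000000 ^ 0b10001101 = 0b1001101 = 77

77


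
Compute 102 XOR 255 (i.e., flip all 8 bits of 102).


102 ^ 255 = 153

153


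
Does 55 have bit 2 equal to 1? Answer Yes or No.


0b110111, bit 2 = 1. Yes

Yes


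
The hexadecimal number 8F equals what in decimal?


8F hex = 143 decimal

143


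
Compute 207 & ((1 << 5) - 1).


207 & 31 = 15

15


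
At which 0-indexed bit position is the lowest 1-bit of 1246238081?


0b1001010010010000001010110000001. Lowest set bit at position 0

0


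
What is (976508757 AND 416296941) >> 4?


Step 1: 976508757 & 416296941 = 403703621
Step 2: 403703621 >> 4 = 25231476

25231476


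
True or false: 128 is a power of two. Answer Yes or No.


0b10000000. Only one bit set => Yes

Yes


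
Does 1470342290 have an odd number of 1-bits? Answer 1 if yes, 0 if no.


0b1010111101000111010010010010010 has 15 ones => parity 1

1


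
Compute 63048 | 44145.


0b1111011001001000 | 0b1010110001110001 = 0b1111111001111001 = 65145

65145


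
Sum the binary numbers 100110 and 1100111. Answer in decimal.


100110 + 1100111 = 10001101 = 141

141


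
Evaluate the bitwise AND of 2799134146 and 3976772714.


0b10100110110101110110010111000010 & 0b11101101000010001011110001101010 = 0b10100100000000000010010001000010 = 2751472706

2751472706


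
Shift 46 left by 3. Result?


0b101110 << 3 = 0b101110000 = 368

368


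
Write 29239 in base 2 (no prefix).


29239 = 111001000110111 in binary

111001000110111
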